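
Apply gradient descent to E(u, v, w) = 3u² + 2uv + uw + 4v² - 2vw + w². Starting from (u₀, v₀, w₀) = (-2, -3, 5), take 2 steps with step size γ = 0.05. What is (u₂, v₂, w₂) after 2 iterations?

(-1.05, -0.095, 3.8275)

∇E = (6u + 2v + w, 2u + 8v - 2w, u - 2v + 2w)
(u₁, v₁, w₁) = (-2, -3, 5) − 0.05·(-13, -38, 14) = (-1.35, -1.1, 4.3)
(u₂, v₂, w₂) = (-1.35, -1.1, 4.3) − 0.05·(-6, -20.1, 9.45) = (-1.05, -0.095, 3.8275)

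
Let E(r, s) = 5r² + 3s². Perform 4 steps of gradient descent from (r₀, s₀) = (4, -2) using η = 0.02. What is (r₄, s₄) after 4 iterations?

∇E = (10r, 6s)
Step 1: at (4, -2), ∇E = (40, -12) → (4, -2) − 0.02·(40, -12) = (3.2, -1.76)
Step 2: at (3.2, -1.76), ∇E = (32, -10.56) → (3.2, -1.76) − 0.02·(32, -10.56) = (2.56, -1.5488)
Step 3: at (2.56, -1.5488), ∇E = (25.6, -9.2928) → (2.56, -1.5488) − 0.02·(25.6, -9.2928) = (2.048, -1.362944)
Step 4: at (2.048, -1.362944), ∇E = (20.48, -8.177664) → (2.048, -1.362944) − 0.02·(20.48, -8.177664) = (1.6384, -1.19939072)

(1.6384, -1.19939072)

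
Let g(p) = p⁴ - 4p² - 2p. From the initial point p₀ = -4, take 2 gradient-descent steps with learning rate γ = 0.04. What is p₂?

-13.75105024

g′(p) = 4p³ - 8p - 2
p₁ = -4 − 0.04·(-226) = 5.04
p₂ = 5.04 − 0.04·469.776256 = -13.75105024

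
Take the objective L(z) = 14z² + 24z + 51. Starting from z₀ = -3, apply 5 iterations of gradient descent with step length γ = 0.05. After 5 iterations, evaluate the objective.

L′(z) = 28z + 24
Step 1: L′(-3) = -60; z₁ = -3 − 0.05·(-60) = 0
Step 2: L′(0) = 24; z₂ = 0 − 0.05·24 = -1.2
Step 3: L′(-1.2) = -9.6; z₃ = -1.2 − 0.05·(-9.6) = -0.72
Step 4: L′(-0.72) = 3.84; z₄ = -0.72 − 0.05·3.84 = -0.912
Step 5: L′(-0.912) = -1.536; z₅ = -0.912 − 0.05·(-1.536) = -0.8352
L(-0.8352) = 40.72102656

40.72102656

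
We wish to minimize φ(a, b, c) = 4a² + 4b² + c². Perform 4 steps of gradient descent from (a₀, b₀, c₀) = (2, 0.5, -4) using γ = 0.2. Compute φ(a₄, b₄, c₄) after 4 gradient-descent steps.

0.55427328

∇φ = (8a, 8b, 2c)
Step 1: at (2, 0.5, -4), ∇φ = (16, 4, -8) → (2, 0.5, -4) − 0.2·(16, 4, -8) = (-1.2, -0.3, -2.4)
Step 2: at (-1.2, -0.3, -2.4), ∇φ = (-9.6, -2.4, -4.8) → (-1.2, -0.3, -2.4) − 0.2·(-9.6, -2.4, -4.8) = (0.72, 0.18, -1.44)
Step 3: at (0.72, 0.18, -1.44), ∇φ = (5.76, 1.44, -2.88) → (0.72, 0.18, -1.44) − 0.2·(5.76, 1.44, -2.88) = (-0.432, -0.108, -0.864)
Step 4: at (-0.432, -0.108, -0.864), ∇φ = (-3.456, -0.864, -1.728) → (-0.432, -0.108, -0.864) − 0.2·(-3.456, -0.864, -1.728) = (0.2592, 0.0648, -0.5184)
φ(0.2592, 0.0648, -0.5184) = 0.55427328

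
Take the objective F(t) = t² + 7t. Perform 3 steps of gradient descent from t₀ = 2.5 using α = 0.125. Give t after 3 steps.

-0.96875

F′(t) = 2t + 7
t₁ = 2.5 − 0.125·12 = 1
t₂ = 1 − 0.125·9 = -0.125
t₃ = -0.125 − 0.125·6.75 = -0.96875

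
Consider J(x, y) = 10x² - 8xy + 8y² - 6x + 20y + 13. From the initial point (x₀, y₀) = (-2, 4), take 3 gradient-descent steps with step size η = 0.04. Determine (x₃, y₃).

∇J = (20x - 8y - 6, -8x + 16y + 20)
Step 1: at (-2, 4), ∇J = (-78, 100) → (-2, 4) − 0.04·(-78, 100) = (1.12, 0)
Step 2: at (1.12, 0), ∇J = (16.4, 11.04) → (1.12, 0) − 0.04·(16.4, 11.04) = (0.464, -0.4416)
Step 3: at (0.464, -0.4416), ∇J = (6.8128, 9.2224) → (0.464, -0.4416) − 0.04·(6.8128, 9.2224) = (0.191488, -0.810496)

(0.191488, -0.810496)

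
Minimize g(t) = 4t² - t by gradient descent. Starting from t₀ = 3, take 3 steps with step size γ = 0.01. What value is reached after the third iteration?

g′(t) = 8t - 1
Step 1: g′(3) = 23; t₁ = 3 − 0.01·23 = 2.77
Step 2: g′(2.77) = 21.16; t₂ = 2.77 − 0.01·21.16 = 2.5584
Step 3: g′(2.5584) = 19.4672; t₃ = 2.5584 − 0.01·19.4672 = 2.363728

2.363728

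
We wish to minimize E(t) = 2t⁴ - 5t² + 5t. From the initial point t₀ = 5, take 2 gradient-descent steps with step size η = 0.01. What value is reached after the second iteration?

E′(t) = 8t³ - 10t + 5
t₁ = 5 − 0.01·955 = -4.55
t₂ = -4.55 − 0.01·(-703.071) = 2.48071

2.48071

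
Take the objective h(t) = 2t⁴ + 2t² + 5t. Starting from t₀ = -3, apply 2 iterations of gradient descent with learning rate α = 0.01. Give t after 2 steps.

-0.75267736

h′(t) = 8t³ + 4t + 5
Step 1: h′(-3) = -223; t₁ = -3 − 0.01·(-223) = -0.77
Step 2: h′(-0.77) = -1.732264; t₂ = -0.77 − 0.01·(-1.732264) = -0.75267736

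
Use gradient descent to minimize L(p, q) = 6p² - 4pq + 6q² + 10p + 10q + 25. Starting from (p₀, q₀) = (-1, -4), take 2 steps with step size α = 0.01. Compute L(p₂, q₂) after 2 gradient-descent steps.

39.37828096

∇L = (12p - 4q + 10, -4p + 12q + 10)
Step 1: at (-1, -4), ∇L = (14, -34) → (-1, -4) − 0.01·(14, -34) = (-1.14, -3.66)
Step 2: at (-1.14, -3.66), ∇L = (10.96, -29.36) → (-1.14, -3.66) − 0.01·(10.96, -29.36) = (-1.2496, -3.3664)
L(-1.2496, -3.3664) = 39.37828096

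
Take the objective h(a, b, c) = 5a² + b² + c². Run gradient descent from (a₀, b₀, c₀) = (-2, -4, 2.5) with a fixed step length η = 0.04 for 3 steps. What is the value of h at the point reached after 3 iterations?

∇h = (10a, 2b, 2c)
Step 1: at (-2, -4, 2.5), ∇h = (-20, -8, 5) → (-2, -4, 2.5) − 0.04·(-20, -8, 5) = (-1.2, -3.68, 2.3)
Step 2: at (-1.2, -3.68, 2.3), ∇h = (-12, -7.36, 4.6) → (-1.2, -3.68, 2.3) − 0.04·(-12, -7.36, 4.6) = (-0.72, -3.3856, 2.116)
Step 3: at (-0.72, -3.3856, 2.116), ∇h = (-7.2, -6.7712, 4.232) → (-0.72, -3.3856, 2.116) − 0.04·(-7.2, -6.7712, 4.232) = (-0.432, -3.114752, 1.94672)
h(-0.432, -3.114752, 1.94672) = 14.424518779904

14.424518779904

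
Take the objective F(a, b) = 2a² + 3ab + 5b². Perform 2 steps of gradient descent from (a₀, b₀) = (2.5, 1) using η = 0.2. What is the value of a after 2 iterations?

∇F = (4a + 3b, 3a + 10b)
(a₁, b₁) = (2.5, 1) − 0.2·(13, 17.5) = (-0.1, -2.5)
(a₂, b₂) = (-0.1, -2.5) − 0.2·(-7.9, -25.3) = (1.48, 2.56)
a = 1.48

1.48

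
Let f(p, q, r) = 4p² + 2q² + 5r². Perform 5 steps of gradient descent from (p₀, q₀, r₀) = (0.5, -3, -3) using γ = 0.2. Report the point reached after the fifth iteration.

∇f = (8p, 4q, 10r)
Step 1: at (0.5, -3, -3), ∇f = (4, -12, -30) → (0.5, -3, -3) − 0.2·(4, -12, -30) = (-0.3, -0.6, 3)
Step 2: at (-0.3, -0.6, 3), ∇f = (-2.4, -2.4, 30) → (-0.3, -0.6, 3) − 0.2·(-2.4, -2.4, 30) = (0.18, -0.12, -3)
Step 3: at (0.18, -0.12, -3), ∇f = (1.44, -0.48, -30) → (0.18, -0.12, -3) − 0.2·(1.44, -0.48, -30) = (-0.108, -0.024, 3)
Step 4: at (-0.108, -0.024, 3), ∇f = (-0.864, -0.096, 30) → (-0.108, -0.024, 3) − 0.2·(-0.864, -0.096, 30) = (0.0648, -0.0048, -3)
Step 5: at (0.0648, -0.0048, -3), ∇f = (0.5184, -0.0192, -30) → (0.0648, -0.0048, -3) − 0.2·(0.5184, -0.0192, -30) = (-0.03888, -0.00096, 3)

(-0.03888, -0.00096, 3)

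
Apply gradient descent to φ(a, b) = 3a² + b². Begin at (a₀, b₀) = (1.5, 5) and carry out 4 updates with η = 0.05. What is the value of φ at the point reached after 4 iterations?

∇φ = (6a, 2b)
(a₁, b₁) = (1.5, 5) − 0.05·(9, 10) = (1.05, 4.5)
(a₂, b₂) = (1.05, 4.5) − 0.05·(6.3, 9) = (0.735, 4.05)
(a₃, b₃) = (0.735, 4.05) − 0.05·(4.41, 8.1) = (0.5145, 3.645)
(a₄, b₄) = (0.5145, 3.645) − 0.05·(3.087, 7.29) = (0.36015, 3.2805)
φ(0.36015, 3.2805) = 11.1508043175

11.1508043175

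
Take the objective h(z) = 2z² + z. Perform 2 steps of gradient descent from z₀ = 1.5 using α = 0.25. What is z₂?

h′(z) = 4z + 1
Step 1: h′(1.5) = 7; z₁ = 1.5 − 0.25·7 = -0.25
Step 2: h′(-0.25) = 0; z₂ = -0.25 − 0.25·0 = -0.25

-0.25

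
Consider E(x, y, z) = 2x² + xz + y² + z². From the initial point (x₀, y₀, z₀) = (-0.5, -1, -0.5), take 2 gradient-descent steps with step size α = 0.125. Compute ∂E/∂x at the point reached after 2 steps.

-0.4296875

∇E = (4x + z, 2y, x + 2z)
(x₁, y₁, z₁) = (-0.5, -1, -0.5) − 0.125·(-2.5, -2, -1.5) = (-0.1875, -0.75, -0.3125)
(x₂, y₂, z₂) = (-0.1875, -0.75, -0.3125) − 0.125·(-1.0625, -1.5, -0.8125) = (-0.0546875, -0.5625, -0.2109375)
∂E/∂x at (-0.0546875, -0.5625, -0.2109375) = -0.4296875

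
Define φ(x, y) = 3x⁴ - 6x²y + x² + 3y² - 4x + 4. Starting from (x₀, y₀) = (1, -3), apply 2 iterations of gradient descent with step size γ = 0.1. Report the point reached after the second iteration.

∇φ = (12x³ - 12xy + 2x - 4, -6x² + 6y)
(x₁, y₁) = (1, -3) − 0.1·(46, -24) = (-3.6, -0.6)
(x₂, y₂) = (-3.6, -0.6) − 0.1·(-596.992, -81.36) = (56.0992, 7.536)

(56.0992, 7.536)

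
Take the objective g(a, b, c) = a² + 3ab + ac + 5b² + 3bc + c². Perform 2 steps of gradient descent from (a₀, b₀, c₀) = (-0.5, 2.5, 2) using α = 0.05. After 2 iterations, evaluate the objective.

2.4083484375

∇g = (2a + 3b + c, 3a + 10b + 3c, a + 3b + 2c)
Step 1: at (-0.5, 2.5, 2), ∇g = (8.5, 29.5, 11) → (-0.5, 2.5, 2) − 0.05·(8.5, 29.5, 11) = (-0.925, 1.025, 1.45)
Step 2: at (-0.925, 1.025, 1.45), ∇g = (2.675, 11.825, 5.05) → (-0.925, 1.025, 1.45) − 0.05·(2.675, 11.825, 5.05) = (-1.05875, 0.43375, 1.1975)
g(-1.05875, 0.43375, 1.1975) = 2.4083484375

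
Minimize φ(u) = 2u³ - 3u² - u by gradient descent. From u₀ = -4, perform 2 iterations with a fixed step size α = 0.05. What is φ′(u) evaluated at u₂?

11135.791118375

φ′(u) = 6u² - 6u - 1
Step 1: φ′(-4) = 119; u₁ = -4 − 0.05·119 = -9.95
Step 2: φ′(-9.95) = 652.715; u₂ = -9.95 − 0.05·652.715 = -42.58575
φ′(u) at (-42.58575) = 11135.791118375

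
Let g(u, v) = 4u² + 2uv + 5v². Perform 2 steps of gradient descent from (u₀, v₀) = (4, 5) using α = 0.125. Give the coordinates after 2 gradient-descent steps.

∇g = (8u + 2v, 2u + 10v)
Step 1: at (4, 5), ∇g = (42, 58) → (4, 5) − 0.125·(42, 58) = (-1.25, -2.25)
Step 2: at (-1.25, -2.25), ∇g = (-14.5, -25) → (-1.25, -2.25) − 0.125·(-14.5, -25) = (0.5625, 0.875)

(0.5625, 0.875)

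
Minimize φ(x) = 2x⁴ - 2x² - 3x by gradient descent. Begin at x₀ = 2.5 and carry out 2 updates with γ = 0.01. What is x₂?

φ′(x) = 8x³ - 4x - 3
x₁ = 2.5 − 0.01·112 = 1.38
x₂ = 1.38 − 0.01·12.504576 = 1.25495424

1.25495424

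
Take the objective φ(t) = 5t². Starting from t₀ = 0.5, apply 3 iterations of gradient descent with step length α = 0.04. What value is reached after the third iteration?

0.108

φ′(t) = 10t
Step 1: φ′(0.5) = 5; t₁ = 0.5 − 0.04·5 = 0.3
Step 2: φ′(0.3) = 3; t₂ = 0.3 − 0.04·3 = 0.18
Step 3: φ′(0.18) = 1.8; t₃ = 0.18 − 0.04·1.8 = 0.108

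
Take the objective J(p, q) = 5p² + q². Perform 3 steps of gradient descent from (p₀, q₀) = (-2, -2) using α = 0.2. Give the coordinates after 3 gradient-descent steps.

(2, -0.432)

∇J = (10p, 2q)
(p₁, q₁) = (-2, -2) − 0.2·(-20, -4) = (2, -1.2)
(p₂, q₂) = (2, -1.2) − 0.2·(20, -2.4) = (-2, -0.72)
(p₃, q₃) = (-2, -0.72) − 0.2·(-20, -1.44) = (2, -0.432)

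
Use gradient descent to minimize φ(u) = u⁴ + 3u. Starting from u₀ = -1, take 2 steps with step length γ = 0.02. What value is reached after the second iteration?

-0.96470464

φ′(u) = 4u³ + 3
Step 1: φ′(-1) = -1; u₁ = -1 − 0.02·(-1) = -0.98
Step 2: φ′(-0.98) = -0.764768; u₂ = -0.98 − 0.02·(-0.764768) = -0.96470464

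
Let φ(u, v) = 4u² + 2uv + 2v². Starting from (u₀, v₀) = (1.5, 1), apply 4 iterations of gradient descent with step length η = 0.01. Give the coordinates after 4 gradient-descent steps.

(1.01121912, 0.75173744)

∇φ = (8u + 2v, 2u + 4v)
(u₁, v₁) = (1.5, 1) − 0.01·(14, 7) = (1.36, 0.93)
(u₂, v₂) = (1.36, 0.93) − 0.01·(12.74, 6.44) = (1.2326, 0.8656)
(u₃, v₃) = (1.2326, 0.8656) − 0.01·(11.592, 5.9276) = (1.11668, 0.806324)
(u₄, v₄) = (1.11668, 0.806324) − 0.01·(10.546088, 5.458656) = (1.01121912, 0.75173744)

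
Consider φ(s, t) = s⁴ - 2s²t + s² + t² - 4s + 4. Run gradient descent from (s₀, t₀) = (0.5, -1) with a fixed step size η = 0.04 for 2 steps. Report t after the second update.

∇φ = (4s³ - 4st + 2s - 4, -2s² + 2t)
(s₁, t₁) = (0.5, -1) − 0.04·(-0.5, -2.5) = (0.52, -0.9)
(s₂, t₂) = (0.52, -0.9) − 0.04·(-0.525568, -2.3408) = (0.54102272, -0.806368)
t = -0.806368

-0.806368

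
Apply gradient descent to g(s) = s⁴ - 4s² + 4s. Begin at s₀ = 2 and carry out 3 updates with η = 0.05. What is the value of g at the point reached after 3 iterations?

g′(s) = 4s³ - 8s + 4
Step 1: g′(2) = 20; s₁ = 2 − 0.05·20 = 1
Step 2: g′(1) = 0; s₂ = 1 − 0.05·0 = 1
Step 3: g′(1) = 0; s₃ = 1 − 0.05·0 = 1
g(1) = 1

1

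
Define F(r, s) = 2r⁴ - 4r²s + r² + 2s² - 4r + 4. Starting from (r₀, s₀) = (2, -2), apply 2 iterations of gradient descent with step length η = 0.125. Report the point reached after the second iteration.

∇F = (8r³ - 8rs + 2r - 4, -4r² + 4s)
Step 1: at (2, -2), ∇F = (96, -24) → (2, -2) − 0.125·(96, -24) = (-10, 1)
Step 2: at (-10, 1), ∇F = (-7944, -396) → (-10, 1) − 0.125·(-7944, -396) = (983, 50.5)

(983, 50.5)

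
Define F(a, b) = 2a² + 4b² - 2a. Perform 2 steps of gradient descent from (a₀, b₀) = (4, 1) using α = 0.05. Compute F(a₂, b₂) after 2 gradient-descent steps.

∇F = (4a - 2, 8b)
(a₁, b₁) = (4, 1) − 0.05·(14, 8) = (3.3, 0.6)
(a₂, b₂) = (3.3, 0.6) − 0.05·(11.2, 4.8) = (2.74, 0.36)
F(2.74, 0.36) = 10.0536

10.0536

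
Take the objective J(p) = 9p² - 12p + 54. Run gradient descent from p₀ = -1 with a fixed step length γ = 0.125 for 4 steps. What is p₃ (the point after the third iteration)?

J′(p) = 18p - 12
Step 1: J′(-1) = -30; p₁ = -1 − 0.125·(-30) = 2.75
Step 2: J′(2.75) = 37.5; p₂ = 2.75 − 0.125·37.5 = -1.9375
Step 3: J′(-1.9375) = -46.875; p₃ = -1.9375 − 0.125·(-46.875) = 3.921875

3.921875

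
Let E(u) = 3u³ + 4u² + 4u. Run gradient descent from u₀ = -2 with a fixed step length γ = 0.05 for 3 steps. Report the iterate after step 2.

-6.728

E′(u) = 9u² + 8u + 4
u₁ = -2 − 0.05·24 = -3.2
u₂ = -3.2 − 0.05·70.56 = -6.728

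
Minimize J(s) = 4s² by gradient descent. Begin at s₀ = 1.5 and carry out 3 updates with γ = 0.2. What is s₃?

J′(s) = 8s
s₁ = 1.5 − 0.2·12 = -0.9
s₂ = -0.9 − 0.2·(-7.2) = 0.54
s₃ = 0.54 − 0.2·4.32 = -0.324

-0.324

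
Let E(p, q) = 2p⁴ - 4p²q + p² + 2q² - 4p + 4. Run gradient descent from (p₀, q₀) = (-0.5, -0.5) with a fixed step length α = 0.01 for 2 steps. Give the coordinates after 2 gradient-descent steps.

∇E = (8p³ - 8pq + 2p - 4, -4p² + 4q)
(p₁, q₁) = (-0.5, -0.5) − 0.01·(-8, -3) = (-0.42, -0.47)
(p₂, q₂) = (-0.42, -0.47) − 0.01·(-7.011904, -2.5856) = (-0.34988096, -0.444144)

(-0.34988096, -0.444144)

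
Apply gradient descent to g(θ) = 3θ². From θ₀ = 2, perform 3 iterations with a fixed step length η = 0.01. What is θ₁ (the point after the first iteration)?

g′(θ) = 6θ
Step 1: g′(2) = 12; θ₁ = 2 − 0.01·12 = 1.88

1.88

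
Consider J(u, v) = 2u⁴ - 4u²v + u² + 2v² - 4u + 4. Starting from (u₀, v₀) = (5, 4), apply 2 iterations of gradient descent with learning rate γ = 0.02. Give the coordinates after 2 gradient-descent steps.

(248.79108608, 16.592512)

∇J = (8u³ - 8uv + 2u - 4, -4u² + 4v)
(u₁, v₁) = (5, 4) − 0.02·(846, -84) = (-11.92, 5.68)
(u₂, v₂) = (-11.92, 5.68) − 0.02·(-13035.554304, -545.6256) = (248.79108608, 16.592512)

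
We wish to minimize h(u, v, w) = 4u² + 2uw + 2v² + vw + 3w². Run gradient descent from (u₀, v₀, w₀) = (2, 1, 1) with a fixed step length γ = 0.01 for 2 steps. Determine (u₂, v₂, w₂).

∇h = (8u + 2w, 4v + w, 2u + v + 6w)
Step 1: at (2, 1, 1), ∇h = (18, 5, 11) → (2, 1, 1) − 0.01·(18, 5, 11) = (1.82, 0.95, 0.89)
Step 2: at (1.82, 0.95, 0.89), ∇h = (16.34, 4.69, 9.93) → (1.82, 0.95, 0.89) − 0.01·(16.34, 4.69, 9.93) = (1.6566, 0.9031, 0.7907)

(1.6566, 0.9031, 0.7907)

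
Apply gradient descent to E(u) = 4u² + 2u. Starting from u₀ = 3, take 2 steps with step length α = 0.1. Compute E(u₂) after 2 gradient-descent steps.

-0.1824

E′(u) = 8u + 2
u₁ = 3 − 0.1·26 = 0.4
u₂ = 0.4 − 0.1·5.2 = -0.12
E(-0.12) = -0.1824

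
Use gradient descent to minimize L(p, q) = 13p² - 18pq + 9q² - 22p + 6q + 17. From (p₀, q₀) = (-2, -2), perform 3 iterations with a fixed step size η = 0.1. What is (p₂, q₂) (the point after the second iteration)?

(-5.36, 4.72)

∇L = (26p - 18q - 22, -18p + 18q + 6)
Step 1: at (-2, -2), ∇L = (-38, 6) → (-2, -2) − 0.1·(-38, 6) = (1.8, -2.6)
Step 2: at (1.8, -2.6), ∇L = (71.6, -73.2) → (1.8, -2.6) − 0.1·(71.6, -73.2) = (-5.36, 4.72)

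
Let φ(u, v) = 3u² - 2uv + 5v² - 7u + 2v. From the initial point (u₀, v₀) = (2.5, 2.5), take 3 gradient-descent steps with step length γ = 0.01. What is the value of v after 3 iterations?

∇φ = (6u - 2v - 7, -2u + 10v + 2)
Step 1: at (2.5, 2.5), ∇φ = (3, 22) → (2.5, 2.5) − 0.01·(3, 22) = (2.47, 2.28)
Step 2: at (2.47, 2.28), ∇φ = (3.26, 19.86) → (2.47, 2.28) − 0.01·(3.26, 19.86) = (2.4374, 2.0814)
Step 3: at (2.4374, 2.0814), ∇φ = (3.4616, 17.9392) → (2.4374, 2.0814) − 0.01·(3.4616, 17.9392) = (2.402784, 1.902008)
v = 1.902008

1.902008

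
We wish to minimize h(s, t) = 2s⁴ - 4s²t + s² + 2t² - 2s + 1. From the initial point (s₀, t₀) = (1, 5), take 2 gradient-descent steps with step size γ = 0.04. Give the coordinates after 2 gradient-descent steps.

∇h = (8s³ - 8st + 2s - 2, -4s² + 4t)
(s₁, t₁) = (1, 5) − 0.04·(-32, 16) = (2.28, 4.36)
(s₂, t₂) = (2.28, 4.36) − 0.04·(17.852416, -3.3536) = (1.56590336, 4.494144)

(1.56590336, 4.494144)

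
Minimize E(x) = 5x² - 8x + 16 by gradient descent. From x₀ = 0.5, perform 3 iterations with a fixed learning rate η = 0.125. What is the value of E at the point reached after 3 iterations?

12.80010986328125

E′(x) = 10x - 8
Step 1: E′(0.5) = -3; x₁ = 0.5 − 0.125·(-3) = 0.875
Step 2: E′(0.875) = 0.75; x₂ = 0.875 − 0.125·0.75 = 0.78125
Step 3: E′(0.78125) = -0.1875; x₃ = 0.78125 − 0.125·(-0.1875) = 0.8046875
E(0.8046875) = 12.80010986328125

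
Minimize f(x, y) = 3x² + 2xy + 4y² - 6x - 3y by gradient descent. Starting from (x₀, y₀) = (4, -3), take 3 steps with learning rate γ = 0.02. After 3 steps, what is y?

-2.005952

∇f = (6x + 2y - 6, 2x + 8y - 3)
Step 1: at (4, -3), ∇f = (12, -19) → (4, -3) − 0.02·(12, -19) = (3.76, -2.62)
Step 2: at (3.76, -2.62), ∇f = (11.32, -16.44) → (3.76, -2.62) − 0.02·(11.32, -16.44) = (3.5336, -2.2912)
Step 3: at (3.5336, -2.2912), ∇f = (10.6192, -14.2624) → (3.5336, -2.2912) − 0.02·(10.6192, -14.2624) = (3.321216, -2.005952)
y = -2.005952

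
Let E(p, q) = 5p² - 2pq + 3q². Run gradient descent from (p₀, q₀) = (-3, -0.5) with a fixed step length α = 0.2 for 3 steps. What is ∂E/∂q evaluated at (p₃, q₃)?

∇E = (10p - 2q, -2p + 6q)
Step 1: at (-3, -0.5), ∇E = (-29, 3) → (-3, -0.5) − 0.2·(-29, 3) = (2.8, -1.1)
Step 2: at (2.8, -1.1), ∇E = (30.2, -12.2) → (2.8, -1.1) − 0.2·(30.2, -12.2) = (-3.24, 1.34)
Step 3: at (-3.24, 1.34), ∇E = (-35.08, 14.52) → (-3.24, 1.34) − 0.2·(-35.08, 14.52) = (3.776, -1.564)
∂E/∂q at (3.776, -1.564) = -16.936

-16.936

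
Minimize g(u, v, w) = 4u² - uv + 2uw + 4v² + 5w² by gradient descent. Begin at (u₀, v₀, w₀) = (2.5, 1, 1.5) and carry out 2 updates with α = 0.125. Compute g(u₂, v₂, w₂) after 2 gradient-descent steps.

∇g = (8u - v + 2w, -u + 8v, 2u + 10w)
(u₁, v₁, w₁) = (2.5, 1, 1.5) − 0.125·(22, 5.5, 20) = (-0.25, 0.3125, -1)
(u₂, v₂, w₂) = (-0.25, 0.3125, -1) − 0.125·(-4.3125, 2.75, -10.5) = (0.2890625, -0.03125, 0.3125)
g(0.2890625, -0.03125, 0.3125) = 1.01611328125

1.01611328125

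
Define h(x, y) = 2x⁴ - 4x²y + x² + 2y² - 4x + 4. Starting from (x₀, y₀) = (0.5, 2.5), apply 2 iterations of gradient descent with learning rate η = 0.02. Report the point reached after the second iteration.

(1.00025216, 2.178208)

∇h = (8x³ - 8xy + 2x - 4, -4x² + 4y)
Step 1: at (0.5, 2.5), ∇h = (-12, 9) → (0.5, 2.5) − 0.02·(-12, 9) = (0.74, 2.32)
Step 2: at (0.74, 2.32), ∇h = (-13.012608, 7.0896) → (0.74, 2.32) − 0.02·(-13.012608, 7.0896) = (1.00025216, 2.178208)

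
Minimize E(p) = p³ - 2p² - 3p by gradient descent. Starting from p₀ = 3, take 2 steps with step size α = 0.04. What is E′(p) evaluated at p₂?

3.486355341312

E′(p) = 3p² - 4p - 3
Step 1: E′(3) = 12; p₁ = 3 − 0.04·12 = 2.52
Step 2: E′(2.52) = 5.9712; p₂ = 2.52 − 0.04·5.9712 = 2.281152
E′(p) at (2.281152) = 3.486355341312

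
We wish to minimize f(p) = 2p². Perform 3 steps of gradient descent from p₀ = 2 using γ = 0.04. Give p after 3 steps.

1.185408

f′(p) = 4p
Step 1: f′(2) = 8; p₁ = 2 − 0.04·8 = 1.68
Step 2: f′(1.68) = 6.72; p₂ = 1.68 − 0.04·6.72 = 1.4112
Step 3: f′(1.4112) = 5.6448; p₃ = 1.4112 − 0.04·5.6448 = 1.185408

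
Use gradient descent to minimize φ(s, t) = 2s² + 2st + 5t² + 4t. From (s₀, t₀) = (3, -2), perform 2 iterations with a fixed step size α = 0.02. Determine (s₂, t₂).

(2.6848, -1.6336)

∇φ = (4s + 2t, 2s + 10t + 4)
Step 1: at (3, -2), ∇φ = (8, -10) → (3, -2) − 0.02·(8, -10) = (2.84, -1.8)
Step 2: at (2.84, -1.8), ∇φ = (7.76, -8.32) → (2.84, -1.8) − 0.02·(7.76, -8.32) = (2.6848, -1.6336)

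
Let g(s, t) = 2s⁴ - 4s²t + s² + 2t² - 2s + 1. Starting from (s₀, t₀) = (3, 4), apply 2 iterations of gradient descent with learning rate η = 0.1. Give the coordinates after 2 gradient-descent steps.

∇g = (8s³ - 8st + 2s - 2, -4s² + 4t)
(s₁, t₁) = (3, 4) − 0.1·(124, -20) = (-9.4, 6)
(s₂, t₂) = (-9.4, 6) − 0.1·(-6214.272, -329.44) = (612.0272, 38.944)

(612.0272, 38.944)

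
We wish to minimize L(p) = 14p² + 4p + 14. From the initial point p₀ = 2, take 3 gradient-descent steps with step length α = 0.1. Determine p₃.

L′(p) = 28p + 4
Step 1: L′(2) = 60; p₁ = 2 − 0.1·60 = -4
Step 2: L′(-4) = -108; p₂ = -4 − 0.1·(-108) = 6.8
Step 3: L′(6.8) = 194.4; p₃ = 6.8 − 0.1·194.4 = -12.64

-12.64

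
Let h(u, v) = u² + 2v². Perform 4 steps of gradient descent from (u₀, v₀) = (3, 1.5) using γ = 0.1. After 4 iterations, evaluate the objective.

∇h = (2u, 4v)
(u₁, v₁) = (3, 1.5) − 0.1·(6, 6) = (2.4, 0.9)
(u₂, v₂) = (2.4, 0.9) − 0.1·(4.8, 3.6) = (1.92, 0.54)
(u₃, v₃) = (1.92, 0.54) − 0.1·(3.84, 2.16) = (1.536, 0.324)
(u₄, v₄) = (1.536, 0.324) − 0.1·(3.072, 1.296) = (1.2288, 0.1944)
h(1.2288, 0.1944) = 1.58553216

1.58553216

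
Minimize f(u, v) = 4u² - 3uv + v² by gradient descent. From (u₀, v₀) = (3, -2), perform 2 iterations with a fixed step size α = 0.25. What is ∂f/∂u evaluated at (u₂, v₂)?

51.75

∇f = (8u - 3v, -3u + 2v)
(u₁, v₁) = (3, -2) − 0.25·(30, -13) = (-4.5, 1.25)
(u₂, v₂) = (-4.5, 1.25) − 0.25·(-39.75, 16) = (5.4375, -2.75)
∂f/∂u at (5.4375, -2.75) = 51.75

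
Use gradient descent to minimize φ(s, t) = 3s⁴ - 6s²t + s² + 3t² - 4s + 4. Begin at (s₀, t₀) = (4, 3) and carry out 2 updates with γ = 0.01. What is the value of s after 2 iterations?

∇φ = (12s³ - 12st + 2s - 4, -6s² + 6t)
Step 1: at (4, 3), ∇φ = (628, -78) → (4, 3) − 0.01·(628, -78) = (-2.28, 3.78)
Step 2: at (-2.28, 3.78), ∇φ = (-47.367424, -8.5104) → (-2.28, 3.78) − 0.01·(-47.367424, -8.5104) = (-1.80632576, 3.865104)
s = -1.80632576

-1.80632576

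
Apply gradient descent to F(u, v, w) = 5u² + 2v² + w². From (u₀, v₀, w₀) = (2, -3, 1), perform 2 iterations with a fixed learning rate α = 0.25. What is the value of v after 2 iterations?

0

∇F = (10u, 4v, 2w)
(u₁, v₁, w₁) = (2, -3, 1) − 0.25·(20, -12, 2) = (-3, 0, 0.5)
(u₂, v₂, w₂) = (-3, 0, 0.5) − 0.25·(-30, 0, 1) = (4.5, 0, 0.25)
v = 0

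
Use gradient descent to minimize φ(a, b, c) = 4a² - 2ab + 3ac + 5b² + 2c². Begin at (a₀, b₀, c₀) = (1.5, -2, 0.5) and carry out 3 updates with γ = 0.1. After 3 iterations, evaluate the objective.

∇φ = (8a - 2b + 3c, -2a + 10b, 3a + 4c)
(a₁, b₁, c₁) = (1.5, -2, 0.5) − 0.1·(17.5, -23, 6.5) = (-0.25, 0.3, -0.15)
(a₂, b₂, c₂) = (-0.25, 0.3, -0.15) − 0.1·(-3.05, 3.5, -1.35) = (0.055, -0.05, -0.015)
(a₃, b₃, c₃) = (0.055, -0.05, -0.015) − 0.1·(0.495, -0.61, 0.105) = (0.0055, 0.011, -0.0255)
φ(0.0055, 0.011, -0.0255) = 0.00148475

0.00148475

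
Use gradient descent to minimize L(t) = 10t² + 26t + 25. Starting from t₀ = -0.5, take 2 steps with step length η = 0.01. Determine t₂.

-0.788

L′(t) = 20t + 26
t₁ = -0.5 − 0.01·16 = -0.66
t₂ = -0.66 − 0.01·12.8 = -0.788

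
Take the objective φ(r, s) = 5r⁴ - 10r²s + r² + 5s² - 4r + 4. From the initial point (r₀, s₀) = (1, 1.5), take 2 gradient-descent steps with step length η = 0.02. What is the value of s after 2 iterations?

∇φ = (20r³ - 20rs + 2r - 4, -10r² + 10s)
Step 1: at (1, 1.5), ∇φ = (-12, 5) → (1, 1.5) − 0.02·(-12, 5) = (1.24, 1.4)
Step 2: at (1.24, 1.4), ∇φ = (1.89248, -1.376) → (1.24, 1.4) − 0.02·(1.89248, -1.376) = (1.2021504, 1.42752)
s = 1.42752

1.42752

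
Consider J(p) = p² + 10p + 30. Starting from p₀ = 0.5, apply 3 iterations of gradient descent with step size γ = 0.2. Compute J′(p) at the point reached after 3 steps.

J′(p) = 2p + 10
p₁ = 0.5 − 0.2·11 = -1.7
p₂ = -1.7 − 0.2·6.6 = -3.02
p₃ = -3.02 − 0.2·3.96 = -3.812
J′(p) at (-3.812) = 2.376

2.376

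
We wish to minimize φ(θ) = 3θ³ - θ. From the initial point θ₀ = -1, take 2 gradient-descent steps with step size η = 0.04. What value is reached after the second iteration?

φ′(θ) = 9θ² - 1
θ₁ = -1 − 0.04·8 = -1.32
θ₂ = -1.32 − 0.04·14.6816 = -1.907264

-1.907264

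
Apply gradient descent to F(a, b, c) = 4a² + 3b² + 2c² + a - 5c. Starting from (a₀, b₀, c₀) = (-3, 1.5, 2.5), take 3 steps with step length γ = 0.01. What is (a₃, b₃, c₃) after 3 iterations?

∇F = (8a + 1, 6b, 4c - 5)
Step 1: at (-3, 1.5, 2.5), ∇F = (-23, 9, 5) → (-3, 1.5, 2.5) − 0.01·(-23, 9, 5) = (-2.77, 1.41, 2.45)
Step 2: at (-2.77, 1.41, 2.45), ∇F = (-21.16, 8.46, 4.8) → (-2.77, 1.41, 2.45) − 0.01·(-21.16, 8.46, 4.8) = (-2.5584, 1.3254, 2.402)
Step 3: at (-2.5584, 1.3254, 2.402), ∇F = (-19.4672, 7.9524, 4.608) → (-2.5584, 1.3254, 2.402) − 0.01·(-19.4672, 7.9524, 4.608) = (-2.363728, 1.245876, 2.35592)

(-2.363728, 1.245876, 2.35592)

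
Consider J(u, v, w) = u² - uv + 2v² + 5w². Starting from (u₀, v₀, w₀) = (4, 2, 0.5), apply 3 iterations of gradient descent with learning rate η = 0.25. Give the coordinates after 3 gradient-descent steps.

(0.90625, 0.375, -1.6875)

∇J = (2u - v, -u + 4v, 10w)
Step 1: at (4, 2, 0.5), ∇J = (6, 4, 5) → (4, 2, 0.5) − 0.25·(6, 4, 5) = (2.5, 1, -0.75)
Step 2: at (2.5, 1, -0.75), ∇J = (4, 1.5, -7.5) → (2.5, 1, -0.75) − 0.25·(4, 1.5, -7.5) = (1.5, 0.625, 1.125)
Step 3: at (1.5, 0.625, 1.125), ∇J = (2.375, 1, 11.25) → (1.5, 0.625, 1.125) − 0.25·(2.375, 1, 11.25) = (0.90625, 0.375, -1.6875)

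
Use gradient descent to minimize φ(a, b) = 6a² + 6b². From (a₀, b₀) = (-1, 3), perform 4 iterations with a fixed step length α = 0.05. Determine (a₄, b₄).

∇φ = (12a, 12b)
(a₁, b₁) = (-1, 3) − 0.05·(-12, 36) = (-0.4, 1.2)
(a₂, b₂) = (-0.4, 1.2) − 0.05·(-4.8, 14.4) = (-0.16, 0.48)
(a₃, b₃) = (-0.16, 0.48) − 0.05·(-1.92, 5.76) = (-0.064, 0.192)
(a₄, b₄) = (-0.064, 0.192) − 0.05·(-0.768, 2.304) = (-0.0256, 0.0768)

(-0.0256, 0.0768)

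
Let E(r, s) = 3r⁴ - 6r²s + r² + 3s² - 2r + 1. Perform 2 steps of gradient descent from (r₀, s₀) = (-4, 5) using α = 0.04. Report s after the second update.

79.474496

∇E = (12r³ - 12rs + 2r - 2, -6r² + 6s)
(r₁, s₁) = (-4, 5) − 0.04·(-538, -66) = (17.52, 7.64)
(r₂, s₂) = (17.52, 7.64) − 0.04·(62960.058496, -1795.8624) = (-2500.88233984, 79.474496)
s = 79.474496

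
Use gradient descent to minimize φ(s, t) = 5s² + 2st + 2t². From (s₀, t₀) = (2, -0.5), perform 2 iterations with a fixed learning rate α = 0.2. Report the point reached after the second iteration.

(2.16, 0.54)

∇φ = (10s + 2t, 2s + 4t)
(s₁, t₁) = (2, -0.5) − 0.2·(19, 2) = (-1.8, -0.9)
(s₂, t₂) = (-1.8, -0.9) − 0.2·(-19.8, -7.2) = (2.16, 0.54)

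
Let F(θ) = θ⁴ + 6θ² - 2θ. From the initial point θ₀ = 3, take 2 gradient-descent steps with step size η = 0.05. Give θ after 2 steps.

12.2442

F′(θ) = 4θ³ + 12θ - 2
Step 1: F′(3) = 142; θ₁ = 3 − 0.05·142 = -4.1
Step 2: F′(-4.1) = -326.884; θ₂ = -4.1 − 0.05·(-326.884) = 12.2442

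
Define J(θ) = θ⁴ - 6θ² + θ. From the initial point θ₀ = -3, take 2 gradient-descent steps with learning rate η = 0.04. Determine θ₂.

J′(θ) = 4θ³ - 12θ + 1
θ₁ = -3 − 0.04·(-71) = -0.16
θ₂ = -0.16 − 0.04·2.903616 = -0.27614464

-0.27614464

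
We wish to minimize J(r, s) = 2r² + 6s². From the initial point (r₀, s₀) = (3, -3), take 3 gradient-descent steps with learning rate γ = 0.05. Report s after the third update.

-0.192

∇J = (4r, 12s)
Step 1: at (3, -3), ∇J = (12, -36) → (3, -3) − 0.05·(12, -36) = (2.4, -1.2)
Step 2: at (2.4, -1.2), ∇J = (9.6, -14.4) → (2.4, -1.2) − 0.05·(9.6, -14.4) = (1.92, -0.48)
Step 3: at (1.92, -0.48), ∇J = (7.68, -5.76) → (1.92, -0.48) − 0.05·(7.68, -5.76) = (1.536, -0.192)
s = -0.192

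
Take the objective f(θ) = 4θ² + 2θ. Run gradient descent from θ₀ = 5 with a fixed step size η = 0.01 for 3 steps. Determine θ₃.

f′(θ) = 8θ + 2
θ₁ = 5 − 0.01·42 = 4.58
θ₂ = 4.58 − 0.01·38.64 = 4.1936
θ₃ = 4.1936 − 0.01·35.5488 = 3.838112

3.838112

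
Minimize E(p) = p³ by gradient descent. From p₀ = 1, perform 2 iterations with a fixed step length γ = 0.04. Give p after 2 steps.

0.787072

E′(p) = 3p²
p₁ = 1 − 0.04·3 = 0.88
p₂ = 0.88 − 0.04·2.3232 = 0.787072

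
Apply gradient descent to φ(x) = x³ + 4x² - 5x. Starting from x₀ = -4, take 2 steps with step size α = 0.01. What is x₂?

φ′(x) = 3x² + 8x - 5
Step 1: φ′(-4) = 11; x₁ = -4 − 0.01·11 = -4.11
Step 2: φ′(-4.11) = 12.7963; x₂ = -4.11 − 0.01·12.7963 = -4.237963

-4.237963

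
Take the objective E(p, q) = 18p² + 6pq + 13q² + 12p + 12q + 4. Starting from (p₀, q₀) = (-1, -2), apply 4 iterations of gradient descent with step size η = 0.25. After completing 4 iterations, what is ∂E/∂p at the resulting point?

∇E = (36p + 6q + 12, 6p + 26q + 12)
Step 1: at (-1, -2), ∇E = (-36, -46) → (-1, -2) − 0.25·(-36, -46) = (8, 9.5)
Step 2: at (8, 9.5), ∇E = (357, 307) → (8, 9.5) − 0.25·(357, 307) = (-81.25, -67.25)
Step 3: at (-81.25, -67.25), ∇E = (-3316.5, -2224) → (-81.25, -67.25) − 0.25·(-3316.5, -2224) = (747.875, 488.75)
Step 4: at (747.875, 488.75), ∇E = (29868, 17206.75) → (747.875, 488.75) − 0.25·(29868, 17206.75) = (-6719.125, -3812.9375)
∂E/∂p at (-6719.125, -3812.9375) = -264754.125

-264754.125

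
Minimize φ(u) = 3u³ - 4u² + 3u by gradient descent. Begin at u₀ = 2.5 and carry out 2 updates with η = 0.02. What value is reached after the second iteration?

1.3999795

φ′(u) = 9u² - 8u + 3
u₁ = 2.5 − 0.02·39.25 = 1.715
u₂ = 1.715 − 0.02·15.751025 = 1.3999795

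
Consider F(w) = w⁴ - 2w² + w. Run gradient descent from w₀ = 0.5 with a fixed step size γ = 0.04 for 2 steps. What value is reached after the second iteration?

0.54070272

F′(w) = 4w³ - 4w + 1
Step 1: F′(0.5) = -0.5; w₁ = 0.5 − 0.04·(-0.5) = 0.52
Step 2: F′(0.52) = -0.517568; w₂ = 0.52 − 0.04·(-0.517568) = 0.54070272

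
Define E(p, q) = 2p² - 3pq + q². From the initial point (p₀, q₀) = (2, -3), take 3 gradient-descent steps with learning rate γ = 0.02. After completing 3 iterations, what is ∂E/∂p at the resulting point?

∇E = (4p - 3q, -3p + 2q)
Step 1: at (2, -3), ∇E = (17, -12) → (2, -3) − 0.02·(17, -12) = (1.66, -2.76)
Step 2: at (1.66, -2.76), ∇E = (14.92, -10.5) → (1.66, -2.76) − 0.02·(14.92, -10.5) = (1.3616, -2.55)
Step 3: at (1.3616, -2.55), ∇E = (13.0964, -9.1848) → (1.3616, -2.55) − 0.02·(13.0964, -9.1848) = (1.099672, -2.366304)
∂E/∂p at (1.099672, -2.366304) = 11.4976

11.4976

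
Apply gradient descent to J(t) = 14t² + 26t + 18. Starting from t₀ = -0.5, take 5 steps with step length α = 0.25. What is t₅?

J′(t) = 28t + 26
Step 1: J′(-0.5) = 12; t₁ = -0.5 − 0.25·12 = -3.5
Step 2: J′(-3.5) = -72; t₂ = -3.5 − 0.25·(-72) = 14.5
Step 3: J′(14.5) = 432; t₃ = 14.5 − 0.25·432 = -93.5
Step 4: J′(-93.5) = -2592; t₄ = -93.5 − 0.25·(-2592) = 554.5
Step 5: J′(554.5) = 15552; t₅ = 554.5 − 0.25·15552 = -3333.5

-3333.5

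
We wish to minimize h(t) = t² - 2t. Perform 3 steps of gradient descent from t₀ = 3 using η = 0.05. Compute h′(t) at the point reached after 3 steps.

h′(t) = 2t - 2
Step 1: h′(3) = 4; t₁ = 3 − 0.05·4 = 2.8
Step 2: h′(2.8) = 3.6; t₂ = 2.8 − 0.05·3.6 = 2.62
Step 3: h′(2.62) = 3.24; t₃ = 2.62 − 0.05·3.24 = 2.458
h′(t) at (2.458) = 2.916

2.916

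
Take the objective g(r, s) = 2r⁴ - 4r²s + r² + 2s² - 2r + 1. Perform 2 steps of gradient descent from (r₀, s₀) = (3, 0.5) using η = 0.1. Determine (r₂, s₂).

(4442.2256, 129.076)

∇g = (8r³ - 8rs + 2r - 2, -4r² + 4s)
Step 1: at (3, 0.5), ∇g = (208, -34) → (3, 0.5) − 0.1·(208, -34) = (-17.8, 3.9)
Step 2: at (-17.8, 3.9), ∇g = (-44600.256, -1251.76) → (-17.8, 3.9) − 0.1·(-44600.256, -1251.76) = (4442.2256, 129.076)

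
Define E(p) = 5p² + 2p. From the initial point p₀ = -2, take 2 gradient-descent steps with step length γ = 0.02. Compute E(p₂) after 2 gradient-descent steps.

E′(p) = 10p + 2
p₁ = -2 − 0.02·(-18) = -1.64
p₂ = -1.64 − 0.02·(-14.4) = -1.352
E(-1.352) = 6.43552

6.43552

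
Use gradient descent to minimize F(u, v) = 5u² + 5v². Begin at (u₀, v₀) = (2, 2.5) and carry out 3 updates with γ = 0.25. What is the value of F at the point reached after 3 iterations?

583.76953125

∇F = (10u, 10v)
(u₁, v₁) = (2, 2.5) − 0.25·(20, 25) = (-3, -3.75)
(u₂, v₂) = (-3, -3.75) − 0.25·(-30, -37.5) = (4.5, 5.625)
(u₃, v₃) = (4.5, 5.625) − 0.25·(45, 56.25) = (-6.75, -8.4375)
F(-6.75, -8.4375) = 583.76953125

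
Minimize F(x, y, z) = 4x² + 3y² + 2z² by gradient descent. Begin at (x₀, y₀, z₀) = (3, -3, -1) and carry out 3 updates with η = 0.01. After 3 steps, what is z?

∇F = (8x, 6y, 4z)
Step 1: at (3, -3, -1), ∇F = (24, -18, -4) → (3, -3, -1) − 0.01·(24, -18, -4) = (2.76, -2.82, -0.96)
Step 2: at (2.76, -2.82, -0.96), ∇F = (22.08, -16.92, -3.84) → (2.76, -2.82, -0.96) − 0.01·(22.08, -16.92, -3.84) = (2.5392, -2.6508, -0.9216)
Step 3: at (2.5392, -2.6508, -0.9216), ∇F = (20.3136, -15.9048, -3.6864) → (2.5392, -2.6508, -0.9216) − 0.01·(20.3136, -15.9048, -3.6864) = (2.336064, -2.491752, -0.884736)
z = -0.884736

-0.884736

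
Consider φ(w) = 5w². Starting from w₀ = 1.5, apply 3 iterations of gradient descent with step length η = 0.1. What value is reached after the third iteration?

φ′(w) = 10w
w₁ = 1.5 − 0.1·15 = 0
w₂ = 0 − 0.1·0 = 0
w₃ = 0 − 0.1·0 = 0

0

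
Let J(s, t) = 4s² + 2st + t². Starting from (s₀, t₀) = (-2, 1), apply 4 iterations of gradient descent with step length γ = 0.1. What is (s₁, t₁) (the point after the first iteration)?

∇J = (8s + 2t, 2s + 2t)
Step 1: at (-2, 1), ∇J = (-14, -2) → (-2, 1) − 0.1·(-14, -2) = (-0.6, 1.2)

(-0.6, 1.2)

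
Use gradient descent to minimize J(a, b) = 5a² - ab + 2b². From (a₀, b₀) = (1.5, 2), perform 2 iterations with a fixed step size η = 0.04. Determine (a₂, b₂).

(0.6576, 1.5008)

∇J = (10a - b, -a + 4b)
(a₁, b₁) = (1.5, 2) − 0.04·(13, 6.5) = (0.98, 1.74)
(a₂, b₂) = (0.98, 1.74) − 0.04·(8.06, 5.98) = (0.6576, 1.5008)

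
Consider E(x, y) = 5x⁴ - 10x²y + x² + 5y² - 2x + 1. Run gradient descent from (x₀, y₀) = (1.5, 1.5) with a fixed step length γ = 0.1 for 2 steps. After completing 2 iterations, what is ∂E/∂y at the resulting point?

-87.438905625

∇E = (20x³ - 20xy + 2x - 2, -10x² + 10y)
Step 1: at (1.5, 1.5), ∇E = (23.5, -7.5) → (1.5, 1.5) − 0.1·(23.5, -7.5) = (-0.85, 2.25)
Step 2: at (-0.85, 2.25), ∇E = (22.2675, 15.275) → (-0.85, 2.25) − 0.1·(22.2675, 15.275) = (-3.07675, 0.7225)
∂E/∂y at (-3.07675, 0.7225) = -87.438905625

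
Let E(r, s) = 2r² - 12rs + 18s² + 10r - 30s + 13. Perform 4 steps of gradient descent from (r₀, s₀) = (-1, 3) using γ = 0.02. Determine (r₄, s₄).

∇E = (4r - 12s + 10, -12r + 36s - 30)
(r₁, s₁) = (-1, 3) − 0.02·(-30, 90) = (-0.4, 1.2)
(r₂, s₂) = (-0.4, 1.2) − 0.02·(-6, 18) = (-0.28, 0.84)
(r₃, s₃) = (-0.28, 0.84) − 0.02·(-1.2, 3.6) = (-0.256, 0.768)
(r₄, s₄) = (-0.256, 0.768) − 0.02·(-0.24, 0.72) = (-0.2512, 0.7536)

(-0.2512, 0.7536)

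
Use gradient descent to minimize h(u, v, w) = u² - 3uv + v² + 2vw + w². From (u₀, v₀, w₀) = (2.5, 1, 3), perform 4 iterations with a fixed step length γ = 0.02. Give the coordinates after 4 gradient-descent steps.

∇h = (2u - 3v, -3u + 2v + 2w, 2v + 2w)
(u₁, v₁, w₁) = (2.5, 1, 3) − 0.02·(2, 0.5, 8) = (2.46, 0.99, 2.84)
(u₂, v₂, w₂) = (2.46, 0.99, 2.84) − 0.02·(1.95, 0.28, 7.66) = (2.421, 0.9844, 2.6868)
(u₃, v₃, w₃) = (2.421, 0.9844, 2.6868) − 0.02·(1.8888, 0.0794, 7.3424) = (2.383224, 0.982812, 2.539952)
(u₄, v₄, w₄) = (2.383224, 0.982812, 2.539952) − 0.02·(1.818012, -0.104144, 7.045528) = (2.34686376, 0.98489488, 2.39904144)

(2.34686376, 0.98489488, 2.39904144)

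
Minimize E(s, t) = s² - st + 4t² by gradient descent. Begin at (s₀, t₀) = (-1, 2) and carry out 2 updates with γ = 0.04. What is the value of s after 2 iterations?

-0.72

∇E = (2s - t, -s + 8t)
(s₁, t₁) = (-1, 2) − 0.04·(-4, 17) = (-0.84, 1.32)
(s₂, t₂) = (-0.84, 1.32) − 0.04·(-3, 11.4) = (-0.72, 0.864)
s = -0.72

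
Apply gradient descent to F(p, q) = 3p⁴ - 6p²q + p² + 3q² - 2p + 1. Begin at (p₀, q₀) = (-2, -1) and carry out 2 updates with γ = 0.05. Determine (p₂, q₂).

∇F = (12p³ - 12pq + 2p - 2, -6p² + 6q)
(p₁, q₁) = (-2, -1) − 0.05·(-126, -30) = (4.3, 0.5)
(p₂, q₂) = (4.3, 0.5) − 0.05·(934.884, -107.94) = (-42.4442, 5.897)

(-42.4442, 5.897)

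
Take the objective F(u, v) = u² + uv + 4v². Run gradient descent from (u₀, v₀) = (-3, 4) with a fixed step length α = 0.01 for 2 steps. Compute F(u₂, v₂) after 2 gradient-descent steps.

45.98112975

∇F = (2u + v, u + 8v)
Step 1: at (-3, 4), ∇F = (-2, 29) → (-3, 4) − 0.01·(-2, 29) = (-2.98, 3.71)
Step 2: at (-2.98, 3.71), ∇F = (-2.25, 26.7) → (-2.98, 3.71) − 0.01·(-2.25, 26.7) = (-2.9575, 3.443)
F(-2.9575, 3.443) = 45.98112975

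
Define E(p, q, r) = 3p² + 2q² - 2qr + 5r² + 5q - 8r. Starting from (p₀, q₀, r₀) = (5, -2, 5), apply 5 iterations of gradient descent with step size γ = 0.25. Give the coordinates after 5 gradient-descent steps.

(-0.15625, 15.09375, -52.359375)

∇E = (6p, 4q - 2r + 5, -2q + 10r - 8)
(p₁, q₁, r₁) = (5, -2, 5) − 0.25·(30, -13, 46) = (-2.5, 1.25, -6.5)
(p₂, q₂, r₂) = (-2.5, 1.25, -6.5) − 0.25·(-15, 23, -75.5) = (1.25, -4.5, 12.375)
(p₃, q₃, r₃) = (1.25, -4.5, 12.375) − 0.25·(7.5, -37.75, 124.75) = (-0.625, 4.9375, -18.8125)
(p₄, q₄, r₄) = (-0.625, 4.9375, -18.8125) − 0.25·(-3.75, 62.375, -206) = (0.3125, -10.65625, 32.6875)
(p₅, q₅, r₅) = (0.3125, -10.65625, 32.6875) − 0.25·(1.875, -103, 340.1875) = (-0.15625, 15.09375, -52.359375)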